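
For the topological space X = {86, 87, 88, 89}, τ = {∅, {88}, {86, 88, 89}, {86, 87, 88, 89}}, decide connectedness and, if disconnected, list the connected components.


(X, τ) is connected.

Find clopen sets (U ∈ τ with X ∖ U ∈ τ):
  U = ∅, X ∖ U = {86, 87, 88, 89} — both open, so U is clopen.
  U = {86, 87, 88, 89}, X ∖ U = ∅ — both open, so U is clopen.
Only trivial clopens (∅ and X) exist, so (X, τ) is connected.
Compute connected components by grouping points that agree on all clopens:
  component: {86, 87, 88, 89}


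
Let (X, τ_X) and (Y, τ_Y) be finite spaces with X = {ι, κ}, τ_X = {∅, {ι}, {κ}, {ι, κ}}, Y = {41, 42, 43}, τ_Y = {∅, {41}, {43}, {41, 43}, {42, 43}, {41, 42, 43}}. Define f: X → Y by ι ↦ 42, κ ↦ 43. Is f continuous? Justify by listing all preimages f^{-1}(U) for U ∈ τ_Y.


f IS continuous.

Compute f^{-1}(U) for each U ∈ τ_Y:
  U = ∅: f^{-1}(U) = ∅ ∈ τ_X ✓.
  U = {41}: f^{-1}(U) = ∅ ∈ τ_X ✓.
  U = {43}: f^{-1}(U) = {κ} ∈ τ_X ✓.
  U = {41, 43}: f^{-1}(U) = {κ} ∈ τ_X ✓.
  U = {42, 43}: f^{-1}(U) = {ι, κ} ∈ τ_X ✓.
  U = {41, 42, 43}: f^{-1}(U) = {ι, κ} ∈ τ_X ✓.
Every preimage lies in τ_X, so f IS continuous.


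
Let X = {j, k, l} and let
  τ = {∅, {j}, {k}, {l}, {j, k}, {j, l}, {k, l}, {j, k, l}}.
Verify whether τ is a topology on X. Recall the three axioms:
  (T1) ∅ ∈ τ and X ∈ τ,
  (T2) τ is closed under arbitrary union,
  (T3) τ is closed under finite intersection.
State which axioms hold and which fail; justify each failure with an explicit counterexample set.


τ IS a topology on X.

Axiom (T1): ∅ ∈ τ? Yes; X ∈ τ? Yes.
Axiom (T2/T3): check pairwise unions and intersections of members of τ.
All pairwise intersections and unions checked — each lies in τ. Therefore τ satisfies (T1), (T2), (T3): it IS a topology on X.


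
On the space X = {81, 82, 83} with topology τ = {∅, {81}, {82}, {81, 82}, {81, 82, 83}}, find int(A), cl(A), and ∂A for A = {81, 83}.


int(A) = {81}, cl(A) = {81, 83}, ∂A = {83}.

Closed sets in (X, τ) are complements of opens:
  closed(X, τ) = {∅, {83}, {81, 83}, {82, 83}, {81, 82, 83}}.
int(A) = ⋃ {U ∈ τ : U ⊆ A}. Opens contained in A: ∅, {81}.
Taking the union of these: int(A) = {81}.
cl(A) = ⋂ {C closed : A ⊆ C}. Closed sets containing A: {81, 83}, {81, 82, 83}.
Intersecting these: cl(A) = {81, 83}.
∂A = cl(A) ∖ int(A) = {81, 83} ∖ {81} = {83}.


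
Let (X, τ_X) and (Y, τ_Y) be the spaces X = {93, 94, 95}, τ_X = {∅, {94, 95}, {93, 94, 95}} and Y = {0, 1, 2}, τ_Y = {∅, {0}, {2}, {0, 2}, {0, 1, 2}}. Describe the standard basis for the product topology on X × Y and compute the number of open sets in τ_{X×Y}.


Basis B = {∅ × ∅, {94, 95} × {0}, {94, 95} × {2}, {93, 94, 95} × {0}, {93, 94, 95} × {2}, {94, 95} × {0, 2}, {93, 94, 95} × {0, 2}, {94, 95} × {0, 1, 2}, {93, 94, 95} × {0, 1, 2}}; |τ_{X×Y}| = 14.

Enumerate products U × V with U ∈ τ_X, V ∈ τ_Y (deduplicated):
  ∅ × ∅ = {} (∅)
  {94, 95} × {0} = {(94,0), (95,0)}
  {94, 95} × {2} = {(94,2), (95,2)}
  {93, 94, 95} × {0} = {(93,0), (94,0), (95,0)}
  {93, 94, 95} × {2} = {(93,2), (94,2), (95,2)}
  {94, 95} × {0, 2} = {(94,0), (94,2), (95,0), (95,2)}
  {93, 94, 95} × {0, 2} = {(93,0), (93,2), (94,0), (94,2), (95,0), (95,2)}
  {94, 95} × {0, 1, 2} = {(94,0), (94,1), (94,2), (95,0), (95,1), (95,2)}
  {93, 94, 95} × {0, 1, 2} = {(93,0), (93,1), (93,2), (94,0), (94,1), (94,2), (95,0), (95,1), (95,2)}
These 9 distinct sets form the basis B.
Close under arbitrary unions to get τ_{X×Y}; counting gives |τ_{X×Y}| = 14.


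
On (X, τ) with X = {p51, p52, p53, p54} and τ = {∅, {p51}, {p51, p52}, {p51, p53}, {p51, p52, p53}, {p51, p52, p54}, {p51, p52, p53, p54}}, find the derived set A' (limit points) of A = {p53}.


A' = ∅

For each x ∈ X, list the open sets U ∈ τ with x ∈ U, then check whether U ∩ (A ∖ {x}) ≠ ∅ for every such U.
  x = p51: open {p51} ∋ x has {p51} ∩ (A ∖ {p51}) = ∅, so x is NOT a limit point.
  x = p52: open {p51, p52} ∋ x has {p51, p52} ∩ (A ∖ {p52}) = ∅, so x is NOT a limit point.
  x = p53: open {p51, p53} ∋ x has {p51, p53} ∩ (A ∖ {p53}) = ∅, so x is NOT a limit point.
  x = p54: open {p51, p52, p54} ∋ x has {p51, p52, p54} ∩ (A ∖ {p54}) = ∅, so x is NOT a limit point.
Collecting: A' = ∅.


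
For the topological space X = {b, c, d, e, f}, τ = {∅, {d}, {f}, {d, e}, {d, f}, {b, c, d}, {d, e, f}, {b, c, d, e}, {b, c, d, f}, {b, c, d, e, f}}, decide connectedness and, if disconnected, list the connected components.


(X, τ) is disconnected; components = [{f}, {b, c, d, e}].

Find clopen sets (U ∈ τ with X ∖ U ∈ τ):
  U = ∅, X ∖ U = {b, c, d, e, f} — both open, so U is clopen.
  U = {f}, X ∖ U = {b, c, d, e} — both open, so U is clopen.
  U = {b, c, d, e}, X ∖ U = {f} — both open, so U is clopen.
  U = {b, c, d, e, f}, X ∖ U = ∅ — both open, so U is clopen.
Nontrivial clopen(s) exist: e.g. {f}. So (X, τ) is disconnected.
Compute connected components by grouping points that agree on all clopens:
  component: {f}
  component: {b, c, d, e}


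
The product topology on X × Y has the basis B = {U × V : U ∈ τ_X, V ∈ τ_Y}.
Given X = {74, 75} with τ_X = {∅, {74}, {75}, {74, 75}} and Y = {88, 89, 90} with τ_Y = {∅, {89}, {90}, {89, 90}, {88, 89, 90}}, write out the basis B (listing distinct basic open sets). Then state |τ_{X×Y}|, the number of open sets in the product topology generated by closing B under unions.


Basis B = {∅ × ∅, {74} × {89}, {74} × {90}, {75} × {89}, {75} × {90}, {74} × {89, 90}, {74, 75} × {89}, {74, 75} × {90}, {75} × {89, 90}, {74} × {88, 89, 90}, {75} × {88, 89, 90}, {74, 75} × {89, 90}, {74, 75} × {88, 89, 90}}; |τ_{X×Y}| = 25.

Enumerate products U × V with U ∈ τ_X, V ∈ τ_Y (deduplicated):
  ∅ × ∅ = {} (∅)
  {74} × {89} = {(74,89)}
  {74} × {90} = {(74,90)}
  {75} × {89} = {(75,89)}
  {75} × {90} = {(75,90)}
  {74} × {89, 90} = {(74,89), (74,90)}
  {74, 75} × {89} = {(74,89), (75,89)}
  {74, 75} × {90} = {(74,90), (75,90)}
  {75} × {89, 90} = {(75,89), (75,90)}
  {74} × {88, 89, 90} = {(74,88), (74,89), (74,90)}
  {75} × {88, 89, 90} = {(75,88), (75,89), (75,90)}
  {74, 75} × {89, 90} = {(74,89), (74,90), (75,89), (75,90)}
  {74, 75} × {88, 89, 90} = {(74,88), (74,89), (74,90), (75,88), (75,89), (75,90)}
These 13 distinct sets form the basis B.
Close under arbitrary unions to get τ_{X×Y}; counting gives |τ_{X×Y}| = 25.


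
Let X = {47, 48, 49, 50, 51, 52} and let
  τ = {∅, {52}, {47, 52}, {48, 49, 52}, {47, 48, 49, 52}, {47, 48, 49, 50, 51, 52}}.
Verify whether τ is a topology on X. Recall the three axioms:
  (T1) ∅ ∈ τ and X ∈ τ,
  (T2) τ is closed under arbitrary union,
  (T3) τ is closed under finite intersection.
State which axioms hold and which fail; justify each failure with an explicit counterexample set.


τ IS a topology on X.

Axiom (T1): ∅ ∈ τ? Yes; X ∈ τ? Yes.
Axiom (T2/T3): check pairwise unions and intersections of members of τ.
All pairwise intersections and unions checked — each lies in τ. Therefore τ satisfies (T1), (T2), (T3): it IS a topology on X.


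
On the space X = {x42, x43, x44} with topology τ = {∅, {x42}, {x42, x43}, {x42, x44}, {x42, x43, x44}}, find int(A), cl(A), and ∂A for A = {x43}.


int(A) = ∅, cl(A) = {x43}, ∂A = {x43}.

Closed sets in (X, τ) are complements of opens:
  closed(X, τ) = {∅, {x43}, {x44}, {x43, x44}, {x42, x43, x44}}.
int(A) = ⋃ {U ∈ τ : U ⊆ A}. Opens contained in A: ∅.
Taking the union of these: int(A) = ∅.
cl(A) = ⋂ {C closed : A ⊆ C}. Closed sets containing A: {x43}, {x43, x44}, {x42, x43, x44}.
Intersecting these: cl(A) = {x43}.
∂A = cl(A) ∖ int(A) = {x43} ∖ ∅ = {x43}.


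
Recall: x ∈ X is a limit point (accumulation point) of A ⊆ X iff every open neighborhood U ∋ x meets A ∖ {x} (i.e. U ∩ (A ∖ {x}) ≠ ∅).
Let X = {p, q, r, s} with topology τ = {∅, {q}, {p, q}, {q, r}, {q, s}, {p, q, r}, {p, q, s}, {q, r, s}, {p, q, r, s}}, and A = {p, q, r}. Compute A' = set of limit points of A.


A' = {p, r, s}

For each x ∈ X, list the open sets U ∈ τ with x ∈ U, then check whether U ∩ (A ∖ {x}) ≠ ∅ for every such U.
  x = p: opens ∋ x are {p, q}, {p, q, r}, {p, q, s}, {p, q, r, s}; each meets A ∖ {p}, so x IS a limit point.
  x = q: open {q} ∋ x has {q} ∩ (A ∖ {q}) = ∅, so x is NOT a limit point.
  x = r: opens ∋ x are {q, r}, {p, q, r}, {q, r, s}, {p, q, r, s}; each meets A ∖ {r}, so x IS a limit point.
  x = s: opens ∋ x are {q, s}, {p, q, s}, {q, r, s}, {p, q, r, s}; each meets A ∖ {s}, so x IS a limit point.
Collecting: A' = {p, r, s}.


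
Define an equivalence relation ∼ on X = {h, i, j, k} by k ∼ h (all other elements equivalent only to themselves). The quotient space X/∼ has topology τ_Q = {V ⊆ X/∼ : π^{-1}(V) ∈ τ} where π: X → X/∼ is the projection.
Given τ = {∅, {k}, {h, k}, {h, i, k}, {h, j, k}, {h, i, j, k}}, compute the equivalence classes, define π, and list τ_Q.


X/∼ = {[h=k], [i], [j]}; |τ_Q| = 5.

Equivalence classes: [h=k], [i], [j].
Quotient map π: X → X/∼ sends h ↦ [h=k], i ↦ [i], j ↦ [j], k ↦ [h=k].
For each subset V ⊆ X/∼, compute π^{-1}(V) ⊆ X and check whether π^{-1}(V) ∈ τ. V is open in τ_Q iff π^{-1}(V) ∈ τ.
  V = {}: π^{-1}(V) = ∅ ∈ τ ✓.
  V = {[h=k]}: π^{-1}(V) = {h, k} ∈ τ ✓.
  V = {[i]}: π^{-1}(V) = {i} ∉ τ ✗.
  V = {[h=k], [i]}: π^{-1}(V) = {h, i, k} ∈ τ ✓.
  V = {[j]}: π^{-1}(V) = {j} ∉ τ ✗.
  V = {[h=k], [j]}: π^{-1}(V) = {h, j, k} ∈ τ ✓.
  V = {[i], [j]}: π^{-1}(V) = {i, j} ∉ τ ✗.
  V = {[h=k], [i], [j]}: π^{-1}(V) = {h, i, j, k} ∈ τ ✓.
Open sets in the quotient: τ_Q = {{}, {[h=k]}, {[h=k], [i]}, {[h=k], [j]}, {[h=k], [i], [j]}} (5 elements).


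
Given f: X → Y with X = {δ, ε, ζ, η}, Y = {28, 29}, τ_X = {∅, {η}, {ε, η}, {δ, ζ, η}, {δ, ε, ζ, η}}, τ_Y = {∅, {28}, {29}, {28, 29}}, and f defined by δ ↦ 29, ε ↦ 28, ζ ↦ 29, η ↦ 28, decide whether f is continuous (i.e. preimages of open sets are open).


f is NOT continuous.

Compute f^{-1}(U) for each U ∈ τ_Y:
  U = ∅: f^{-1}(U) = ∅ ∈ τ_X ✓.
  U = {28}: f^{-1}(U) = {ε, η} ∈ τ_X ✓.
  U = {29}: f^{-1}(U) = {δ, ζ} ∉ τ_X ✗.
  U = {28, 29}: f^{-1}(U) = {δ, ε, ζ, η} ∈ τ_X ✓.
Found U = {29} with f^{-1}(U) = {δ, ζ} not in τ_X. Therefore f is NOT continuous.


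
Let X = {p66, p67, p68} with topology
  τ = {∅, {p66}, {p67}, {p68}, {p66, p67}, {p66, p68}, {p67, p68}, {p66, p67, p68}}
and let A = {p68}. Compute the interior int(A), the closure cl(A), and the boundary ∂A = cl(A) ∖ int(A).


int(A) = {p68}, cl(A) = {p68}, ∂A = ∅.

Closed sets in (X, τ) are complements of opens:
  closed(X, τ) = {∅, {p66}, {p67}, {p68}, {p66, p67}, {p66, p68}, {p67, p68}, {p66, p67, p68}}.
int(A) = ⋃ {U ∈ τ : U ⊆ A}. Opens contained in A: ∅, {p68}.
Taking the union of these: int(A) = {p68}.
cl(A) = ⋂ {C closed : A ⊆ C}. Closed sets containing A: {p68}, {p66, p68}, {p67, p68}, {p66, p67, p68}.
Intersecting these: cl(A) = {p68}.
∂A = cl(A) ∖ int(A) = {p68} ∖ {p68} = ∅.


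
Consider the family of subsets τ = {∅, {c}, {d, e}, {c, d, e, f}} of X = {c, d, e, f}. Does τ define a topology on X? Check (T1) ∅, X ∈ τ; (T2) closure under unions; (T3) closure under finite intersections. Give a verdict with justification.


τ is NOT a topology on X.

Axiom (T1): ∅ ∈ τ? Yes; X ∈ τ? Yes.
Axiom (T2/T3): check pairwise unions and intersections of members of τ.
Counterexample for (T2): {c} ∪ {d, e} = {c, d, e} ∉ τ. Therefore τ is NOT a topology.


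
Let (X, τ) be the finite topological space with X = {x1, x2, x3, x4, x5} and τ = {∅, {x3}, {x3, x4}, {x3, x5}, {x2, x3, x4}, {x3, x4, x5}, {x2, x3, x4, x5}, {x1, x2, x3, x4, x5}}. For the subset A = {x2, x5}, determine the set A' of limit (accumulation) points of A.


A' = {x1}

For each x ∈ X, list the open sets U ∈ τ with x ∈ U, then check whether U ∩ (A ∖ {x}) ≠ ∅ for every such U.
  x = x1: opens ∋ x are {x1, x2, x3, x4, x5}; each meets A ∖ {x1}, so x IS a limit point.
  x = x2: open {x2, x3, x4} ∋ x has {x2, x3, x4} ∩ (A ∖ {x2}) = ∅, so x is NOT a limit point.
  x = x3: open {x3} ∋ x has {x3} ∩ (A ∖ {x3}) = ∅, so x is NOT a limit point.
  x = x4: open {x3, x4} ∋ x has {x3, x4} ∩ (A ∖ {x4}) = ∅, so x is NOT a limit point.
  x = x5: open {x3, x5} ∋ x has {x3, x5} ∩ (A ∖ {x5}) = ∅, so x is NOT a limit point.
Collecting: A' = {x1}.


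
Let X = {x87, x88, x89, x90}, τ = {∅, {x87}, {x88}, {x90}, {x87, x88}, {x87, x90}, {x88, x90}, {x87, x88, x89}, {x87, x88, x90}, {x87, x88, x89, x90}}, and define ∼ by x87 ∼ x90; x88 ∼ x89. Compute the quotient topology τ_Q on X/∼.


X/∼ = {[x87=x90], [x88=x89]}; |τ_Q| = 3.

Equivalence classes: [x87=x90], [x88=x89].
Quotient map π: X → X/∼ sends x87 ↦ [x87=x90], x88 ↦ [x88=x89], x89 ↦ [x88=x89], x90 ↦ [x87=x90].
For each subset V ⊆ X/∼, compute π^{-1}(V) ⊆ X and check whether π^{-1}(V) ∈ τ. V is open in τ_Q iff π^{-1}(V) ∈ τ.
  V = {}: π^{-1}(V) = ∅ ∈ τ ✓.
  V = {[x87=x90]}: π^{-1}(V) = {x87, x90} ∈ τ ✓.
  V = {[x88=x89]}: π^{-1}(V) = {x88, x89} ∉ τ ✗.
  V = {[x87=x90], [x88=x89]}: π^{-1}(V) = {x87, x88, x89, x90} ∈ τ ✓.
Open sets in the quotient: τ_Q = {{}, {[x87=x90]}, {[x87=x90], [x88=x89]}} (3 elements).


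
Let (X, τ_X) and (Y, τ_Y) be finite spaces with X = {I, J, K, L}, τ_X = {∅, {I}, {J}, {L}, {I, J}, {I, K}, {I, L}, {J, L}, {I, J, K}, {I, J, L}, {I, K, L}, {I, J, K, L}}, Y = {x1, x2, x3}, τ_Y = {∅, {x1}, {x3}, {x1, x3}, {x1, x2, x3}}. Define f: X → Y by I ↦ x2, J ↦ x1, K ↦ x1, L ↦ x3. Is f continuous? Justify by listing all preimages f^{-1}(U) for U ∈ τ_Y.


f is NOT continuous.

Compute f^{-1}(U) for each U ∈ τ_Y:
  U = ∅: f^{-1}(U) = ∅ ∈ τ_X ✓.
  U = {x1}: f^{-1}(U) = {J, K} ∉ τ_X ✗.
  U = {x3}: f^{-1}(U) = {L} ∈ τ_X ✓.
  U = {x1, x3}: f^{-1}(U) = {J, K, L} ∉ τ_X ✗.
  U = {x1, x2, x3}: f^{-1}(U) = {I, J, K, L} ∈ τ_X ✓.
Found U = {x1} with f^{-1}(U) = {J, K} not in τ_X. Therefore f is NOT continuous.


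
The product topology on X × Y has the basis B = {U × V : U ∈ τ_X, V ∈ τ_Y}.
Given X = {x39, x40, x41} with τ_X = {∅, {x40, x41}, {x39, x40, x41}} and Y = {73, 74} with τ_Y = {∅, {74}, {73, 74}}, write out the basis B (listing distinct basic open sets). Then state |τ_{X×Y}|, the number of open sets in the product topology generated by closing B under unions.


Basis B = {∅ × ∅, {x40, x41} × {74}, {x39, x40, x41} × {74}, {x40, x41} × {73, 74}, {x39, x40, x41} × {73, 74}}; |τ_{X×Y}| = 6.

Enumerate products U × V with U ∈ τ_X, V ∈ τ_Y (deduplicated):
  ∅ × ∅ = {} (∅)
  {x40, x41} × {74} = {(x40,74), (x41,74)}
  {x39, x40, x41} × {74} = {(x39,74), (x40,74), (x41,74)}
  {x40, x41} × {73, 74} = {(x40,73), (x40,74), (x41,73), (x41,74)}
  {x39, x40, x41} × {73, 74} = {(x39,73), (x39,74), (x40,73), (x40,74), (x41,73), (x41,74)}
These 5 distinct sets form the basis B.
Close under arbitrary unions to get τ_{X×Y}; counting gives |τ_{X×Y}| = 6.


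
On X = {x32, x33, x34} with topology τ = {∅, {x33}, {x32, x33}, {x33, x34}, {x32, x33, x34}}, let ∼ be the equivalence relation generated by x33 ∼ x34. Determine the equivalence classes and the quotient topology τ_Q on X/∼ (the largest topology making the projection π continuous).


X/∼ = {[x32], [x33=x34]}; |τ_Q| = 3.

Equivalence classes: [x32], [x33=x34].
Quotient map π: X → X/∼ sends x32 ↦ [x32], x33 ↦ [x33=x34], x34 ↦ [x33=x34].
For each subset V ⊆ X/∼, compute π^{-1}(V) ⊆ X and check whether π^{-1}(V) ∈ τ. V is open in τ_Q iff π^{-1}(V) ∈ τ.
  V = {}: π^{-1}(V) = ∅ ∈ τ ✓.
  V = {[x32]}: π^{-1}(V) = {x32} ∉ τ ✗.
  V = {[x33=x34]}: π^{-1}(V) = {x33, x34} ∈ τ ✓.
  V = {[x32], [x33=x34]}: π^{-1}(V) = {x32, x33, x34} ∈ τ ✓.
Open sets in the quotient: τ_Q = {{}, {[x33=x34]}, {[x32], [x33=x34]}} (3 elements).


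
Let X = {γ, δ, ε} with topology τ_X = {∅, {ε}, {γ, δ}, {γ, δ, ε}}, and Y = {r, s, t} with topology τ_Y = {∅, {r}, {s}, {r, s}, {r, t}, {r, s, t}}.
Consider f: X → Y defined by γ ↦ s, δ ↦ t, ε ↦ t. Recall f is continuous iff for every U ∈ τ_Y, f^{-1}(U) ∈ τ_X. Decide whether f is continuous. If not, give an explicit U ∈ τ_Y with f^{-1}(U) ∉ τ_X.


f is NOT continuous.

Compute f^{-1}(U) for each U ∈ τ_Y:
  U = ∅: f^{-1}(U) = ∅ ∈ τ_X ✓.
  U = {r}: f^{-1}(U) = ∅ ∈ τ_X ✓.
  U = {s}: f^{-1}(U) = {γ} ∉ τ_X ✗.
  U = {r, s}: f^{-1}(U) = {γ} ∉ τ_X ✗.
  U = {r, t}: f^{-1}(U) = {δ, ε} ∉ τ_X ✗.
  U = {r, s, t}: f^{-1}(U) = {γ, δ, ε} ∈ τ_X ✓.
Found U = {s} with f^{-1}(U) = {γ} not in τ_X. Therefore f is NOT continuous.


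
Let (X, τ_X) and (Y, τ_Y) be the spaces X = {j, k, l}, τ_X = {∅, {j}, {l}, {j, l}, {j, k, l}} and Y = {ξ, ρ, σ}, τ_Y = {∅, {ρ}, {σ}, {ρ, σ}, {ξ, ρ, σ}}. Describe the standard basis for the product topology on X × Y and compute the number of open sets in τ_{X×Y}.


Basis B = {∅ × ∅, {j} × {ρ}, {j} × {σ}, {l} × {ρ}, {l} × {σ}, {j} × {ρ, σ}, {j, l} × {ρ}, {j, l} × {σ}, {l} × {ρ, σ}, {j} × {ξ, ρ, σ}, {j, k, l} × {ρ}, {j, k, l} × {σ}, {l} × {ξ, ρ, σ}, {j, l} × {ρ, σ}, {j, l} × {ξ, ρ, σ}, {j, k, l} × {ρ, σ}, {j, k, l} × {ξ, ρ, σ}}; |τ_{X×Y}| = 48.

Enumerate products U × V with U ∈ τ_X, V ∈ τ_Y (deduplicated):
  ∅ × ∅ = {} (∅)
  {j} × {ρ} = {(j,ρ)}
  {j} × {σ} = {(j,σ)}
  {l} × {ρ} = {(l,ρ)}
  {l} × {σ} = {(l,σ)}
  {j} × {ρ, σ} = {(j,ρ), (j,σ)}
  {j, l} × {ρ} = {(j,ρ), (l,ρ)}
  {j, l} × {σ} = {(j,σ), (l,σ)}
  {l} × {ρ, σ} = {(l,ρ), (l,σ)}
  {j} × {ξ, ρ, σ} = {(j,ξ), (j,ρ), (j,σ)}
  {j, k, l} × {ρ} = {(j,ρ), (k,ρ), (l,ρ)}
  {j, k, l} × {σ} = {(j,σ), (k,σ), (l,σ)}
  {l} × {ξ, ρ, σ} = {(l,ξ), (l,ρ), (l,σ)}
  {j, l} × {ρ, σ} = {(j,ρ), (j,σ), (l,ρ), (l,σ)}
  {j, l} × {ξ, ρ, σ} = {(j,ξ), (j,ρ), (j,σ), (l,ξ), (l,ρ), (l,σ)}
  {j, k, l} × {ρ, σ} = {(j,ρ), (j,σ), (k,ρ), (k,σ), (l,ρ), (l,σ)}
  {j, k, l} × {ξ, ρ, σ} = {(j,ξ), (j,ρ), (j,σ), (k,ξ), (k,ρ), (k,σ), (l,ξ), (l,ρ), (l,σ)}
These 17 distinct sets form the basis B.
Close under arbitrary unions to get τ_{X×Y}; counting gives |τ_{X×Y}| = 48.


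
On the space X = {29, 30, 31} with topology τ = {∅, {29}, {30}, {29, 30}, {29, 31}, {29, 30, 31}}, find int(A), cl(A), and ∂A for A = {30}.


int(A) = {30}, cl(A) = {30}, ∂A = ∅.

Closed sets in (X, τ) are complements of opens:
  closed(X, τ) = {∅, {30}, {31}, {29, 31}, {30, 31}, {29, 30, 31}}.
int(A) = ⋃ {U ∈ τ : U ⊆ A}. Opens contained in A: ∅, {30}.
Taking the union of these: int(A) = {30}.
cl(A) = ⋂ {C closed : A ⊆ C}. Closed sets containing A: {30}, {30, 31}, {29, 30, 31}.
Intersecting these: cl(A) = {30}.
∂A = cl(A) ∖ int(A) = {30} ∖ {30} = ∅.


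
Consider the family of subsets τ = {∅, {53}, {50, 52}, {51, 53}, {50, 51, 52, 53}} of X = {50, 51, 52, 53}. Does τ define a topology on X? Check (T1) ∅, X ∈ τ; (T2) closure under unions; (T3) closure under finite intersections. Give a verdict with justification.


τ is NOT a topology on X.

Axiom (T1): ∅ ∈ τ? Yes; X ∈ τ? Yes.
Axiom (T2/T3): check pairwise unions and intersections of members of τ.
Counterexample for (T2): {53} ∪ {50, 52} = {50, 52, 53} ∉ τ. Therefore τ is NOT a topology.


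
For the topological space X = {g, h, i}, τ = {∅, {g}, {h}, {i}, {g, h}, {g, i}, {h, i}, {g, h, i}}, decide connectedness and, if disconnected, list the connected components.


(X, τ) is disconnected; components = [{g}, {h}, {i}].

Find clopen sets (U ∈ τ with X ∖ U ∈ τ):
  U = ∅, X ∖ U = {g, h, i} — both open, so U is clopen.
  U = {g}, X ∖ U = {h, i} — both open, so U is clopen.
  U = {h}, X ∖ U = {g, i} — both open, so U is clopen.
  U = {i}, X ∖ U = {g, h} — both open, so U is clopen.
  U = {g, h}, X ∖ U = {i} — both open, so U is clopen.
  U = {g, i}, X ∖ U = {h} — both open, so U is clopen.
  U = {h, i}, X ∖ U = {g} — both open, so U is clopen.
  U = {g, h, i}, X ∖ U = ∅ — both open, so U is clopen.
Nontrivial clopen(s) exist: e.g. {g, i}. So (X, τ) is disconnected.
Compute connected components by grouping points that agree on all clopens:
  component: {g}
  component: {h}
  component: {i}


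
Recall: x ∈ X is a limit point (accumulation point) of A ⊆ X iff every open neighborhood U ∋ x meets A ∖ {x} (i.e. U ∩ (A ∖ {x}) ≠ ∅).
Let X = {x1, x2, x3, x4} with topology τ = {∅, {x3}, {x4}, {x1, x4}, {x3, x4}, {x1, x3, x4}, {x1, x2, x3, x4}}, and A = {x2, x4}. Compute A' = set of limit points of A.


A' = {x1, x2}

For each x ∈ X, list the open sets U ∈ τ with x ∈ U, then check whether U ∩ (A ∖ {x}) ≠ ∅ for every such U.
  x = x1: opens ∋ x are {x1, x4}, {x1, x3, x4}, {x1, x2, x3, x4}; each meets A ∖ {x1}, so x IS a limit point.
  x = x2: opens ∋ x are {x1, x2, x3, x4}; each meets A ∖ {x2}, so x IS a limit point.
  x = x3: open {x3} ∋ x has {x3} ∩ (A ∖ {x3}) = ∅, so x is NOT a limit point.
  x = x4: open {x4} ∋ x has {x4} ∩ (A ∖ {x4}) = ∅, so x is NOT a limit point.
Collecting: A' = {x1, x2}.


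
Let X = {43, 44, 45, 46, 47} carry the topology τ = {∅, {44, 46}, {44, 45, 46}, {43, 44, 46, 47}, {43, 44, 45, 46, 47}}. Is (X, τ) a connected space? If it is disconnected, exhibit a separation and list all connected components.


(X, τ) is connected.

Find clopen sets (U ∈ τ with X ∖ U ∈ τ):
  U = ∅, X ∖ U = {43, 44, 45, 46, 47} — both open, so U is clopen.
  U = {43, 44, 45, 46, 47}, X ∖ U = ∅ — both open, so U is clopen.
Only trivial clopens (∅ and X) exist, so (X, τ) is connected.
Compute connected components by grouping points that agree on all clopens:
  component: {43, 44, 45, 46, 47}


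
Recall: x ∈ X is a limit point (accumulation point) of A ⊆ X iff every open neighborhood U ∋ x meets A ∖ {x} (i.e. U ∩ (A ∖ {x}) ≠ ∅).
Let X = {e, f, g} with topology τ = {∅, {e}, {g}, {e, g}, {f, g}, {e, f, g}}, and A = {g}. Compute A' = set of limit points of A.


A' = {f}

For each x ∈ X, list the open sets U ∈ τ with x ∈ U, then check whether U ∩ (A ∖ {x}) ≠ ∅ for every such U.
  x = e: open {e} ∋ x has {e} ∩ (A ∖ {e}) = ∅, so x is NOT a limit point.
  x = f: opens ∋ x are {f, g}, {e, f, g}; each meets A ∖ {f}, so x IS a limit point.
  x = g: open {g} ∋ x has {g} ∩ (A ∖ {g}) = ∅, so x is NOT a limit point.
Collecting: A' = {f}.


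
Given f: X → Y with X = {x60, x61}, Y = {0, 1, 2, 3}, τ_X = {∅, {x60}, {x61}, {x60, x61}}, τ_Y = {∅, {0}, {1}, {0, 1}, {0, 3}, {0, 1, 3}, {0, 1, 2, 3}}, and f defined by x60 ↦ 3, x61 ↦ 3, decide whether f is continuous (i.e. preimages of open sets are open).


f IS continuous.

Compute f^{-1}(U) for each U ∈ τ_Y:
  U = ∅: f^{-1}(U) = ∅ ∈ τ_X ✓.
  U = {0}: f^{-1}(U) = ∅ ∈ τ_X ✓.
  U = {1}: f^{-1}(U) = ∅ ∈ τ_X ✓.
  U = {0, 1}: f^{-1}(U) = ∅ ∈ τ_X ✓.
  U = {0, 3}: f^{-1}(U) = {x60, x61} ∈ τ_X ✓.
  U = {0, 1, 3}: f^{-1}(U) = {x60, x61} ∈ τ_X ✓.
  U = {0, 1, 2, 3}: f^{-1}(U) = {x60, x61} ∈ τ_X ✓.
Every preimage lies in τ_X, so f IS continuous.


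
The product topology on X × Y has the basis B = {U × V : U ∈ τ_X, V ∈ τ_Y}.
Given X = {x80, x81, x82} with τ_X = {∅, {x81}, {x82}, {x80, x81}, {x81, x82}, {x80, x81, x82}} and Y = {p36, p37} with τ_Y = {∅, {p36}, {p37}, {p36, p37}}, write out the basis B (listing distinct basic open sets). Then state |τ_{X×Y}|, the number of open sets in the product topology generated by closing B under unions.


Basis B = {∅ × ∅, {x81} × {p36}, {x81} × {p37}, {x82} × {p36}, {x82} × {p37}, {x80, x81} × {p36}, {x80, x81} × {p37}, {x81} × {p36, p37}, {x81, x82} × {p36}, {x81, x82} × {p37}, {x82} × {p36, p37}, {x80, x81, x82} × {p36}, {x80, x81, x82} × {p37}, {x80, x81} × {p36, p37}, {x81, x82} × {p36, p37}, {x80, x81, x82} × {p36, p37}}; |τ_{X×Y}| = 36.

Enumerate products U × V with U ∈ τ_X, V ∈ τ_Y (deduplicated):
  ∅ × ∅ = {} (∅)
  {x81} × {p36} = {(x81,p36)}
  {x81} × {p37} = {(x81,p37)}
  {x82} × {p36} = {(x82,p36)}
  {x82} × {p37} = {(x82,p37)}
  {x80, x81} × {p36} = {(x80,p36), (x81,p36)}
  {x80, x81} × {p37} = {(x80,p37), (x81,p37)}
  {x81} × {p36, p37} = {(x81,p36), (x81,p37)}
  {x81, x82} × {p36} = {(x81,p36), (x82,p36)}
  {x81, x82} × {p37} = {(x81,p37), (x82,p37)}
  {x82} × {p36, p37} = {(x82,p36), (x82,p37)}
  {x80, x81, x82} × {p36} = {(x80,p36), (x81,p36), (x82,p36)}
  {x80, x81, x82} × {p37} = {(x80,p37), (x81,p37), (x82,p37)}
  {x80, x81} × {p36, p37} = {(x80,p36), (x80,p37), (x81,p36), (x81,p37)}
  {x81, x82} × {p36, p37} = {(x81,p36), (x81,p37), (x82,p36), (x82,p37)}
  {x80, x81, x82} × {p36, p37} = {(x80,p36), (x80,p37), (x81,p36), (x81,p37), (x82,p36), (x82,p37)}
These 16 distinct sets form the basis B.
Close under arbitrary unions to get τ_{X×Y}; counting gives |τ_{X×Y}| = 36.


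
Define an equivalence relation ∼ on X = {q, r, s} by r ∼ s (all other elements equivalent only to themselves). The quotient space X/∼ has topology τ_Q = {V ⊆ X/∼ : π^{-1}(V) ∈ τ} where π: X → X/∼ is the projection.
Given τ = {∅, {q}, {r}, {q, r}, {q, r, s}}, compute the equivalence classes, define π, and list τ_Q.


X/∼ = {[q], [r=s]}; |τ_Q| = 3.

Equivalence classes: [q], [r=s].
Quotient map π: X → X/∼ sends q ↦ [q], r ↦ [r=s], s ↦ [r=s].
For each subset V ⊆ X/∼, compute π^{-1}(V) ⊆ X and check whether π^{-1}(V) ∈ τ. V is open in τ_Q iff π^{-1}(V) ∈ τ.
  V = {}: π^{-1}(V) = ∅ ∈ τ ✓.
  V = {[q]}: π^{-1}(V) = {q} ∈ τ ✓.
  V = {[r=s]}: π^{-1}(V) = {r, s} ∉ τ ✗.
  V = {[q], [r=s]}: π^{-1}(V) = {q, r, s} ∈ τ ✓.
Open sets in the quotient: τ_Q = {{}, {[q]}, {[q], [r=s]}} (3 elements).


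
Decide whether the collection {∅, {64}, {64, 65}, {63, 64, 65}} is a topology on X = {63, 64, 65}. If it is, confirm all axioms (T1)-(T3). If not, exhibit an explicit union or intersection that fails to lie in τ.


τ IS a topology on X.

Axiom (T1): ∅ ∈ τ? Yes; X ∈ τ? Yes.
Axiom (T2/T3): check pairwise unions and intersections of members of τ.
All pairwise intersections and unions checked — each lies in τ. Therefore τ satisfies (T1), (T2), (T3): it IS a topology on X.


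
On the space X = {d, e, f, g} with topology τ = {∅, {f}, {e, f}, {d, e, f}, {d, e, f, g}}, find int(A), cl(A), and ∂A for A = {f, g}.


int(A) = {f}, cl(A) = {d, e, f, g}, ∂A = {d, e, g}.

Closed sets in (X, τ) are complements of opens:
  closed(X, τ) = {∅, {g}, {d, g}, {d, e, g}, {d, e, f, g}}.
int(A) = ⋃ {U ∈ τ : U ⊆ A}. Opens contained in A: ∅, {f}.
Taking the union of these: int(A) = {f}.
cl(A) = ⋂ {C closed : A ⊆ C}. Closed sets containing A: {d, e, f, g}.
Intersecting these: cl(A) = {d, e, f, g}.
∂A = cl(A) ∖ int(A) = {d, e, f, g} ∖ {f} = {d, e, g}.


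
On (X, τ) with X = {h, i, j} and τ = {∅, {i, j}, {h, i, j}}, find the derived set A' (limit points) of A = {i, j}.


A' = {h, i, j}

For each x ∈ X, list the open sets U ∈ τ with x ∈ U, then check whether U ∩ (A ∖ {x}) ≠ ∅ for every such U.
  x = h: opens ∋ x are {h, i, j}; each meets A ∖ {h}, so x IS a limit point.
  x = i: opens ∋ x are {i, j}, {h, i, j}; each meets A ∖ {i}, so x IS a limit point.
  x = j: opens ∋ x are {i, j}, {h, i, j}; each meets A ∖ {j}, so x IS a limit point.
Collecting: A' = {h, i, j}.


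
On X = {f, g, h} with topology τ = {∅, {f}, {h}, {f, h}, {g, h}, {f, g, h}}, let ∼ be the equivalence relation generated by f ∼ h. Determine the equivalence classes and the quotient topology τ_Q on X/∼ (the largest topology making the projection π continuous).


X/∼ = {[f=h], [g]}; |τ_Q| = 3.

Equivalence classes: [f=h], [g].
Quotient map π: X → X/∼ sends f ↦ [f=h], g ↦ [g], h ↦ [f=h].
For each subset V ⊆ X/∼, compute π^{-1}(V) ⊆ X and check whether π^{-1}(V) ∈ τ. V is open in τ_Q iff π^{-1}(V) ∈ τ.
  V = {}: π^{-1}(V) = ∅ ∈ τ ✓.
  V = {[f=h]}: π^{-1}(V) = {f, h} ∈ τ ✓.
  V = {[g]}: π^{-1}(V) = {g} ∉ τ ✗.
  V = {[f=h], [g]}: π^{-1}(V) = {f, g, h} ∈ τ ✓.
Open sets in the quotient: τ_Q = {{}, {[f=h]}, {[f=h], [g]}} (3 elements).


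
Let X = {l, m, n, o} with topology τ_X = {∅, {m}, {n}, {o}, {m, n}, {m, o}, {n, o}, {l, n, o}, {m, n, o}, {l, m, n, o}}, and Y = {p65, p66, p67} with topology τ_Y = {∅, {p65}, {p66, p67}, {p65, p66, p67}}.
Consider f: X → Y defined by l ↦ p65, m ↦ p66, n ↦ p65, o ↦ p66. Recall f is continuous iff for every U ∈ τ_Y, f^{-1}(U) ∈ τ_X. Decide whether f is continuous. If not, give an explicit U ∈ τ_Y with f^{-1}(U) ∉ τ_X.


f is NOT continuous.

Compute f^{-1}(U) for each U ∈ τ_Y:
  U = ∅: f^{-1}(U) = ∅ ∈ τ_X ✓.
  U = {p65}: f^{-1}(U) = {l, n} ∉ τ_X ✗.
  U = {p66, p67}: f^{-1}(U) = {m, o} ∈ τ_X ✓.
  U = {p65, p66, p67}: f^{-1}(U) = {l, m, n, o} ∈ τ_X ✓.
Found U = {p65} with f^{-1}(U) = {l, n} not in τ_X. Therefore f is NOT continuous.


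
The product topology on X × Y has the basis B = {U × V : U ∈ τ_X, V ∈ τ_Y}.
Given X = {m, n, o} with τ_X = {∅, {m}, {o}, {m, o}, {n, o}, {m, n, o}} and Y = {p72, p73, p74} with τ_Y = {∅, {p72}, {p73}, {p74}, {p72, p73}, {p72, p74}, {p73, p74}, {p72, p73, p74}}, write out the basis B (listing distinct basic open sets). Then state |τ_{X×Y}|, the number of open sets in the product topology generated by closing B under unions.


Basis B = {∅ × ∅, {m} × {p72}, {m} × {p73}, {m} × {p74}, {o} × {p72}, {o} × {p73}, {o} × {p74}, {m} × {p72, p73}, {m} × {p72, p74}, {m, o} × {p72}, {m} × {p73, p74}, {m, o} × {p73}, {m, o} × {p74}, {n, o} × {p72}, {n, o} × {p73}, {n, o} × {p74}, {o} × {p72, p73}, {o} × {p72, p74}, {o} × {p73, p74}, {m} × {p72, p73, p74}, {m, n, o} × {p72}, {m, n, o} × {p73}, {m, n, o} × {p74}, {o} × {p72, p73, p74}, {m, o} × {p72, p73}, {m, o} × {p72, p74}, {m, o} × {p73, p74}, {n, o} × {p72, p73}, {n, o} × {p72, p74}, {n, o} × {p73, p74}, {m, o} × {p72, p73, p74}, {m, n, o} × {p72, p73}, {m, n, o} × {p72, p74}, {m, n, o} × {p73, p74}, {n, o} × {p72, p73, p74}, {m, n, o} × {p72, p73, p74}}; |τ_{X×Y}| = 216.

Enumerate products U × V with U ∈ τ_X, V ∈ τ_Y (deduplicated):
  ∅ × ∅ = {} (∅)
  {m} × {p72} = {(m,p72)}
  {m} × {p73} = {(m,p73)}
  {m} × {p74} = {(m,p74)}
  {o} × {p72} = {(o,p72)}
  {o} × {p73} = {(o,p73)}
  {o} × {p74} = {(o,p74)}
  {m} × {p72, p73} = {(m,p72), (m,p73)}
  {m} × {p72, p74} = {(m,p72), (m,p74)}
  {m, o} × {p72} = {(m,p72), (o,p72)}
  {m} × {p73, p74} = {(m,p73), (m,p74)}
  {m, o} × {p73} = {(m,p73), (o,p73)}
  {m, o} × {p74} = {(m,p74), (o,p74)}
  {n, o} × {p72} = {(n,p72), (o,p72)}
  {n, o} × {p73} = {(n,p73), (o,p73)}
  {n, o} × {p74} = {(n,p74), (o,p74)}
  {o} × {p72, p73} = {(o,p72), (o,p73)}
  {o} × {p72, p74} = {(o,p72), (o,p74)}
  {o} × {p73, p74} = {(o,p73), (o,p74)}
  {m} × {p72, p73, p74} = {(m,p72), (m,p73), (m,p74)}
  {m, n, o} × {p72} = {(m,p72), (n,p72), (o,p72)}
  {m, n, o} × {p73} = {(m,p73), (n,p73), (o,p73)}
  {m, n, o} × {p74} = {(m,p74), (n,p74), (o,p74)}
  {o} × {p72, p73, p74} = {(o,p72), (o,p73), (o,p74)}
  {m, o} × {p72, p73} = {(m,p72), (m,p73), (o,p72), (o,p73)}
  {m, o} × {p72, p74} = {(m,p72), (m,p74), (o,p72), (o,p74)}
  {m, o} × {p73, p74} = {(m,p73), (m,p74), (o,p73), (o,p74)}
  {n, o} × {p72, p73} = {(n,p72), (n,p73), (o,p72), (o,p73)}
  {n, o} × {p72, p74} = {(n,p72), (n,p74), (o,p72), (o,p74)}
  {n, o} × {p73, p74} = {(n,p73), (n,p74), (o,p73), (o,p74)}
  {m, o} × {p72, p73, p74} = {(m,p72), (m,p73), (m,p74), (o,p72), (o,p73), (o,p74)}
  {m, n, o} × {p72, p73} = {(m,p72), (m,p73), (n,p72), (n,p73), (o,p72), (o,p73)}
  {m, n, o} × {p72, p74} = {(m,p72), (m,p74), (n,p72), (n,p74), (o,p72), (o,p74)}
  {m, n, o} × {p73, p74} = {(m,p73), (m,p74), (n,p73), (n,p74), (o,p73), (o,p74)}
  {n, o} × {p72, p73, p74} = {(n,p72), (n,p73), (n,p74), (o,p72), (o,p73), (o,p74)}
  {m, n, o} × {p72, p73, p74} = {(m,p72), (m,p73), (m,p74), (n,p72), (n,p73), (n,p74), (o,p72), (o,p73), (o,p74)}
These 36 distinct sets form the basis B.
Close under arbitrary unions to get τ_{X×Y}; counting gives |τ_{X×Y}| = 216.


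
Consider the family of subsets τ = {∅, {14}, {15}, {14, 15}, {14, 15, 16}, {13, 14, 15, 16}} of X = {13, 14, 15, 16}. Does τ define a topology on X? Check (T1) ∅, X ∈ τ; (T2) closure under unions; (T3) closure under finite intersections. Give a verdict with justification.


τ IS a topology on X.

Axiom (T1): ∅ ∈ τ? Yes; X ∈ τ? Yes.
Axiom (T2/T3): check pairwise unions and intersections of members of τ.
All pairwise intersections and unions checked — each lies in τ. Therefore τ satisfies (T1), (T2), (T3): it IS a topology on X.


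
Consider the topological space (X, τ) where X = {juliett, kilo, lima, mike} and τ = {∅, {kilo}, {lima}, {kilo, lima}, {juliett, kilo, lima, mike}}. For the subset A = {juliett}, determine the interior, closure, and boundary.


int(A) = ∅, cl(A) = {juliett, mike}, ∂A = {juliett, mike}.

Closed sets in (X, τ) are complements of opens:
  closed(X, τ) = {∅, {juliett, mike}, {juliett, kilo, mike}, {juliett, lima, mike}, {juliett, kilo, lima, mike}}.
int(A) = ⋃ {U ∈ τ : U ⊆ A}. Opens contained in A: ∅.
Taking the union of these: int(A) = ∅.
cl(A) = ⋂ {C closed : A ⊆ C}. Closed sets containing A: {juliett, mike}, {juliett, kilo, mike}, {juliett, lima, mike}, {juliett, kilo, lima, mike}.
Intersecting these: cl(A) = {juliett, mike}.
∂A = cl(A) ∖ int(A) = {juliett, mike} ∖ ∅ = {juliett, mike}.


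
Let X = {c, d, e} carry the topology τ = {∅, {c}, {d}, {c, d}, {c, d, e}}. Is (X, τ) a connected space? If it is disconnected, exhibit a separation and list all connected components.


(X, τ) is connected.

Find clopen sets (U ∈ τ with X ∖ U ∈ τ):
  U = ∅, X ∖ U = {c, d, e} — both open, so U is clopen.
  U = {c, d, e}, X ∖ U = ∅ — both open, so U is clopen.
Only trivial clopens (∅ and X) exist, so (X, τ) is connected.
Compute connected components by grouping points that agree on all clopens:
  component: {c, d, e}


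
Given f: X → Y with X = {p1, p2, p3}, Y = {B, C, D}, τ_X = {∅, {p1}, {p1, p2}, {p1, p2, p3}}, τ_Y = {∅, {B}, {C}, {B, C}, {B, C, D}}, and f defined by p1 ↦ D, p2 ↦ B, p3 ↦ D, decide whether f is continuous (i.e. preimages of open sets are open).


f is NOT continuous.

Compute f^{-1}(U) for each U ∈ τ_Y:
  U = ∅: f^{-1}(U) = ∅ ∈ τ_X ✓.
  U = {B}: f^{-1}(U) = {p2} ∉ τ_X ✗.
  U = {C}: f^{-1}(U) = ∅ ∈ τ_X ✓.
  U = {B, C}: f^{-1}(U) = {p2} ∉ τ_X ✗.
  U = {B, C, D}: f^{-1}(U) = {p1, p2, p3} ∈ τ_X ✓.
Found U = {B} with f^{-1}(U) = {p2} not in τ_X. Therefore f is NOT continuous.


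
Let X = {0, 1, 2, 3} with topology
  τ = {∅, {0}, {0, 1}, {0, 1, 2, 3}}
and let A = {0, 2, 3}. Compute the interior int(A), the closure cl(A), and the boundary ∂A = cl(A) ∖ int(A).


int(A) = {0}, cl(A) = {0, 1, 2, 3}, ∂A = {1, 2, 3}.

Closed sets in (X, τ) are complements of opens:
  closed(X, τ) = {∅, {2, 3}, {1, 2, 3}, {0, 1, 2, 3}}.
int(A) = ⋃ {U ∈ τ : U ⊆ A}. Opens contained in A: ∅, {0}.
Taking the union of these: int(A) = {0}.
cl(A) = ⋂ {C closed : A ⊆ C}. Closed sets containing A: {0, 1, 2, 3}.
Intersecting these: cl(A) = {0, 1, 2, 3}.
∂A = cl(A) ∖ int(A) = {0, 1, 2, 3} ∖ {0} = {1, 2, 3}.


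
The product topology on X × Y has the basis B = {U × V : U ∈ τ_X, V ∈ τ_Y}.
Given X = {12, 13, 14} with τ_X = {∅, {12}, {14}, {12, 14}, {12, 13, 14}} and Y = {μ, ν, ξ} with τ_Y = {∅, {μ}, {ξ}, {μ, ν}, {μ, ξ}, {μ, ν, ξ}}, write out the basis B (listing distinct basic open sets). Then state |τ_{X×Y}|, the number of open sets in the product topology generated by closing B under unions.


Basis B = {∅ × ∅, {12} × {μ}, {12} × {ξ}, {14} × {μ}, {14} × {ξ}, {12} × {μ, ν}, {12} × {μ, ξ}, {12, 14} × {μ}, {12, 14} × {ξ}, {14} × {μ, ν}, {14} × {μ, ξ}, {12} × {μ, ν, ξ}, {12, 13, 14} × {μ}, {12, 13, 14} × {ξ}, {14} × {μ, ν, ξ}, {12, 14} × {μ, ν}, {12, 14} × {μ, ξ}, {12, 14} × {μ, ν, ξ}, {12, 13, 14} × {μ, ν}, {12, 13, 14} × {μ, ξ}, {12, 13, 14} × {μ, ν, ξ}}; |τ_{X×Y}| = 70.

Enumerate products U × V with U ∈ τ_X, V ∈ τ_Y (deduplicated):
  ∅ × ∅ = {} (∅)
  {12} × {μ} = {(12,μ)}
  {12} × {ξ} = {(12,ξ)}
  {14} × {μ} = {(14,μ)}
  {14} × {ξ} = {(14,ξ)}
  {12} × {μ, ν} = {(12,μ), (12,ν)}
  {12} × {μ, ξ} = {(12,μ), (12,ξ)}
  {12, 14} × {μ} = {(12,μ), (14,μ)}
  {12, 14} × {ξ} = {(12,ξ), (14,ξ)}
  {14} × {μ, ν} = {(14,μ), (14,ν)}
  {14} × {μ, ξ} = {(14,μ), (14,ξ)}
  {12} × {μ, ν, ξ} = {(12,μ), (12,ν), (12,ξ)}
  {12, 13, 14} × {μ} = {(12,μ), (13,μ), (14,μ)}
  {12, 13, 14} × {ξ} = {(12,ξ), (13,ξ), (14,ξ)}
  {14} × {μ, ν, ξ} = {(14,μ), (14,ν), (14,ξ)}
  {12, 14} × {μ, ν} = {(12,μ), (12,ν), (14,μ), (14,ν)}
  {12, 14} × {μ, ξ} = {(12,μ), (12,ξ), (14,μ), (14,ξ)}
  {12, 14} × {μ, ν, ξ} = {(12,μ), (12,ν), (12,ξ), (14,μ), (14,ν), (14,ξ)}
  {12, 13, 14} × {μ, ν} = {(12,μ), (12,ν), (13,μ), (13,ν), (14,μ), (14,ν)}
  {12, 13, 14} × {μ, ξ} = {(12,μ), (12,ξ), (13,μ), (13,ξ), (14,μ), (14,ξ)}
  {12, 13, 14} × {μ, ν, ξ} = {(12,μ), (12,ν), (12,ξ), (13,μ), (13,ν), (13,ξ), (14,μ), (14,ν), (14,ξ)}
These 21 distinct sets form the basis B.
Close under arbitrary unions to get τ_{X×Y}; counting gives |τ_{X×Y}| = 70.


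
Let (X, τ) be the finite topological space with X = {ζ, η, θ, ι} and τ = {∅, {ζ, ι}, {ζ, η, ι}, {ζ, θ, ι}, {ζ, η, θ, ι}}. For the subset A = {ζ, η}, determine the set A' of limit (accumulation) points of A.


A' = {η, θ, ι}

For each x ∈ X, list the open sets U ∈ τ with x ∈ U, then check whether U ∩ (A ∖ {x}) ≠ ∅ for every such U.
  x = ζ: open {ζ, ι} ∋ x has {ζ, ι} ∩ (A ∖ {ζ}) = ∅, so x is NOT a limit point.
  x = η: opens ∋ x are {ζ, η, ι}, {ζ, η, θ, ι}; each meets A ∖ {η}, so x IS a limit point.
  x = θ: opens ∋ x are {ζ, θ, ι}, {ζ, η, θ, ι}; each meets A ∖ {θ}, so x IS a limit point.
  x = ι: opens ∋ x are {ζ, ι}, {ζ, η, ι}, {ζ, θ, ι}, {ζ, η, θ, ι}; each meets A ∖ {ι}, so x IS a limit point.
Collecting: A' = {η, θ, ι}.


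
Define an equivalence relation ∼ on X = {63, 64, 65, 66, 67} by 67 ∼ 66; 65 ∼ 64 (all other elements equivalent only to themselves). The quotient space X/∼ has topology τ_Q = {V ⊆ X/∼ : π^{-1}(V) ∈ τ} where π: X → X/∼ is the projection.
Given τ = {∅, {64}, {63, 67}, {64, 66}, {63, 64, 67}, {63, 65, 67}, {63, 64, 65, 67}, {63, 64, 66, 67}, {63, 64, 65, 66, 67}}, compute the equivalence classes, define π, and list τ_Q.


X/∼ = {[63], [64=65], [66=67]}; |τ_Q| = 2.

Equivalence classes: [63], [64=65], [66=67].
Quotient map π: X → X/∼ sends 63 ↦ [63], 64 ↦ [64=65], 65 ↦ [64=65], 66 ↦ [66=67], 67 ↦ [66=67].
For each subset V ⊆ X/∼, compute π^{-1}(V) ⊆ X and check whether π^{-1}(V) ∈ τ. V is open in τ_Q iff π^{-1}(V) ∈ τ.
  V = {}: π^{-1}(V) = ∅ ∈ τ ✓.
  V = {[63]}: π^{-1}(V) = {63} ∉ τ ✗.
  V = {[64=65]}: π^{-1}(V) = {64, 65} ∉ τ ✗.
  V = {[63], [64=65]}: π^{-1}(V) = {63, 64, 65} ∉ τ ✗.
  V = {[66=67]}: π^{-1}(V) = {66, 67} ∉ τ ✗.
  V = {[63], [66=67]}: π^{-1}(V) = {63, 66, 67} ∉ τ ✗.
  V = {[64=65], [66=67]}: π^{-1}(V) = {64, 65, 66, 67} ∉ τ ✗.
  V = {[63], [64=65], [66=67]}: π^{-1}(V) = {63, 64, 65, 66, 67} ∈ τ ✓.
Open sets in the quotient: τ_Q = {{}, {[63], [64=65], [66=67]}} (2 elements).
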